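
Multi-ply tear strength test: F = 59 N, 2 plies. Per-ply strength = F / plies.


Formula: Per-ply strength = Total force / Number of plies
Per-ply = 59 N / 2
Per-ply = 29.5 N

29.5 N


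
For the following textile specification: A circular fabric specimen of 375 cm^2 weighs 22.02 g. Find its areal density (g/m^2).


Formula: GSM = mass_g / area_m2
Step 1: Convert area: 375 cm^2 = 375 / 10000 = 0.0375 m^2
Step 2: GSM = 22.02 g / 0.0375 m^2 = 587.2 g/m^2

587.2 g/m^2


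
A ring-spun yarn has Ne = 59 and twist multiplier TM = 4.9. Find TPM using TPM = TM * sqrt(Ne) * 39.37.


Formula: TPM = TM * sqrt(Ne) * 39.37
Step 1: sqrt(Ne) = sqrt(59) = 7.6811
Step 2: TM * sqrt(Ne) = 4.9 * 7.6811 = 37.6374
Step 3: TPM = 37.6374 * 39.37 = 1482 twists/m

1482 twists/m


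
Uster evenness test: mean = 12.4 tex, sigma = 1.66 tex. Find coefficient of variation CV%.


Formula: CV% = (standard deviation / mean) * 100
Step 1: Ratio = 1.66 / 12.4 = 0.133871
Step 2: CV% = 0.133871 * 100 = 13.3871% ≈ 13.4%

13.4%


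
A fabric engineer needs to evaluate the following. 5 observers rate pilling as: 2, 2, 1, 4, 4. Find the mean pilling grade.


Formula: Mean = sum / count
Sum = 2 + 2 + 1 + 4 + 4 = 13
Mean = 13 / 5 = 2.6

2.6


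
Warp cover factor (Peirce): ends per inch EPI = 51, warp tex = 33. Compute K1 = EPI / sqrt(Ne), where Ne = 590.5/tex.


Formula: K1 = EPI / sqrt(Ne), with Ne = 590.5 / tex_warp
Step 1: Ne = 590.5 / 33 = 17.894
Step 2: sqrt(Ne) = sqrt(17.894) = 4.2301
Step 3: K1 = 51 / 4.2301 = 12.1

12.1


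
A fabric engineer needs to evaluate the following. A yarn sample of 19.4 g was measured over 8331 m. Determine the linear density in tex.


Formula: Tex = (mass_g / length_m) * 1000
Substituting: Tex = (19.4 / 8331) * 1000
Intermediate: 19.4 / 8331 = 0.00232865 g/m
Tex = 0.00232865 * 1000 = 2.33 tex

2.33 tex


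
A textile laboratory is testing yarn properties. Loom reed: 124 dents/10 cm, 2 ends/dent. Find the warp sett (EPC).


Formula: EPC = (dents per 10 cm * ends per dent) / 10
Step 1: Total ends per 10 cm = 124 * 2 = 248
Step 2: EPC = 248 / 10 = 24.8 ends/cm

24.8 ends/cm


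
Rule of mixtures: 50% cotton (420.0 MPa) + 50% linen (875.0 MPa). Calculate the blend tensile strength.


Formula: Blend property = (fraction_A * property_A) + (fraction_B * property_B)
Step 1: Contribution A = 50/100 * 420.0 MPa = 210.0 MPa
Step 2: Contribution B = 50/100 * 875.0 MPa = 437.5 MPa
Step 3: Blend tensile strength = 210.0 + 437.5 = 647.5 MPa

647.5 MPa


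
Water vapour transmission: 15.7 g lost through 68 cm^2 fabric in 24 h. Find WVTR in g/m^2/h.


Formula: WVTR = mass_loss / (area * time)
Step 1: Convert area: 68 cm^2 = 0.0068 m^2
Step 2: WVTR = 15.7 g / (0.0068 m^2 * 24 h)
Step 3: WVTR = 15.7 / 0.1632 = 96.2 g/m^2/h

96.2 g/m^2/h


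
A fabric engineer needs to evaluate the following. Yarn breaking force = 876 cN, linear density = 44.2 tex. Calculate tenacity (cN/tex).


Formula: Tenacity = Breaking force / Linear density
Tenacity = 876 cN / 44.2 tex
Tenacity = 19.82 cN/tex

19.82 cN/tex


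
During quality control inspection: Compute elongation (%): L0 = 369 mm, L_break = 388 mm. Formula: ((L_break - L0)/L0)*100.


Formula: Elongation (%) = ((L_break - L0) / L0) * 100
Step 1: Extension = 388 - 369 = 19 mm
Step 2: Elongation = (19 / 369) * 100
Step 3: Elongation = 0.051491 * 100 = 5.1491% ≈ 5.1%

5.1%


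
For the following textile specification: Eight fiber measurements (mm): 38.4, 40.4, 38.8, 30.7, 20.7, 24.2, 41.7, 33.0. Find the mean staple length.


Formula: Mean = sum of lengths / count
Sum = 38.4 + 40.4 + 38.8 + 30.7 + 20.7 + 24.2 + 41.7 + 33.0
Sum = 267.9 mm
Mean = 267.9 / 8 = 33.49 mm

33.49 mm


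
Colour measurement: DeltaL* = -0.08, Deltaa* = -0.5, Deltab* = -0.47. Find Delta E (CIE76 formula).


Formula: Delta E = sqrt(dL*^2 + da*^2 + db*^2)
Step 1: dL*^2 = (-0.08)^2 = 0.0064
Step 2: da*^2 = (-0.5)^2 = 0.25
Step 3: db*^2 = (-0.47)^2 = 0.2209
Step 4: Sum = 0.0064 + 0.25 + 0.2209 = 0.4773
Step 5: Delta E = sqrt(0.4773) = 0.69

0.69 Delta E


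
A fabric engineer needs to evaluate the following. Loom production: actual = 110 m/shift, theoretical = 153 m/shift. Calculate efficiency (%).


Formula: Efficiency% = (Actual output / Theoretical output) * 100
Efficiency% = (110 / 153) * 100
Efficiency% = 0.718954 * 100 = 71.8954% ≈ 71.9%

71.9%


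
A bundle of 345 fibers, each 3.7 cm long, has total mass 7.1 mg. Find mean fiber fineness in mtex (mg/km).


Formula: fineness (mtex) = mass (mg) / total length (km) = (mass_mg / total_length_m) * 1000
Step 1: Convert fiber length: 3.7 cm = 0.037 m
Step 2: Total fiber length = 345 * 0.037 = 12.765 m
Step 3: Linear density = 7.1 mg / 12.765 m = 0.5562 mg/m
Step 4: fineness = 0.5562 * 1000 = 556.2 mtex

556.2 mtex


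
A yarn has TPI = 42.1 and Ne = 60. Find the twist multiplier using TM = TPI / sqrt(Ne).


Formula: TM = TPI / sqrt(Ne)
Step 1: sqrt(Ne) = sqrt(60) = 7.746
Step 2: TM = 42.1 / 7.746 = 5.44

5.44 TM


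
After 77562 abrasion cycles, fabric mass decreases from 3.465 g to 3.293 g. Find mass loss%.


Formula: Mass loss% = ((m_before - m_after) / m_before) * 100
Step 1: Mass loss = 3.465 - 3.293 = 0.172 g
Step 2: Ratio = 0.172 / 3.465 = 0.0496392
Step 3: Mass loss% = 0.0496392 * 100 = 4.96392% ≈ 4.96%

4.96%


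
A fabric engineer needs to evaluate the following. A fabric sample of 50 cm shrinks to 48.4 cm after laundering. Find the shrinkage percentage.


Formula: Shrinkage% = ((L_before - L_after) / L_before) * 100
Step 1: Shrinkage = 50 - 48.4 = 1.6 cm
Step 2: Shrinkage% = (1.6 / 50) * 100
Step 3: Shrinkage% = 0.032 * 100 = 3.2%

3.2%


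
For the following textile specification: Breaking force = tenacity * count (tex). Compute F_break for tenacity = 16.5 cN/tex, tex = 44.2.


Formula: Breaking force = Tenacity * Linear density
F = 16.5 cN/tex * 44.2 tex
F = 729.30 cN

729.30 cN


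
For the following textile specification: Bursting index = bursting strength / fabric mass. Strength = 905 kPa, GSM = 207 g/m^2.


Formula: Bursting Index = Bursting Strength / Fabric GSM
BI = 905 kPa / 207 g/m^2
BI = 4.372 kPa/(g/m^2)

4.372 kPa/(g/m^2)


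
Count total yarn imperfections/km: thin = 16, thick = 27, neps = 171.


Formula: Total = thin places + thick places + neps
Total = 16 + 27 + 171
Total = 214 imperfections/km

214 imperfections/km


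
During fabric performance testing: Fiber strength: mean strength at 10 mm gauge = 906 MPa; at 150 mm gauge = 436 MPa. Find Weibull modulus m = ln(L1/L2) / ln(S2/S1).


Formula: m = ln(L1/L2) / ln(S2/S1)
Step 1: ln(L1/L2) = ln(10/150) = -2.70805
Step 2: S2/S1 = 436/906 = 0.48124
Step 3: ln(S2/S1) = ln(0.48124) = -0.73139
Step 4: m = -2.70805 / -0.73139 = 3.70

3.70 (Weibull m)


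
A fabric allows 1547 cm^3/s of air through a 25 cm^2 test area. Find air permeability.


Formula: Air Permeability = Airflow / Test Area
AP = 1547 cm^3/s / 25 cm^2
AP = 61.9 cm^3/s/cm^2

61.9 cm^3/s/cm^2


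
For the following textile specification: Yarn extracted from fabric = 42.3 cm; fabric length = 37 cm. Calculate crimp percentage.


Formula: Crimp% = ((L_yarn - L_fabric) / L_fabric) * 100
Step 1: Extension = 42.3 - 37 = 5.3 cm
Step 2: Crimp% = (5.3 / 37) * 100
Step 3: Crimp% = 0.143243 * 100 = 14.3243% ≈ 14.3%

14.3%


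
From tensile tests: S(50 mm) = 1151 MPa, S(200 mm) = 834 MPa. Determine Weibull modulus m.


Formula: m = ln(L1/L2) / ln(S2/S1)
Step 1: ln(L1/L2) = ln(50/200) = -1.38629
Step 2: S2/S1 = 834/1151 = 0.72459
Step 3: ln(S2/S1) = ln(0.72459) = -0.32215
Step 4: m = -1.38629 / -0.32215 = 4.30

4.30 (Weibull m)


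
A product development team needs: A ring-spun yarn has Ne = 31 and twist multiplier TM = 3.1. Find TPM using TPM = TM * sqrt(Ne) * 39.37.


Formula: TPM = TM * sqrt(Ne) * 39.37
Step 1: sqrt(Ne) = sqrt(31) = 5.5678
Step 2: TM * sqrt(Ne) = 3.1 * 5.5678 = 17.2602
Step 3: TPM = 17.2602 * 39.37 = 680 twists/m

680 twists/m


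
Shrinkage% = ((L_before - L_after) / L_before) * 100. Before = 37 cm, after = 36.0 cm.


Formula: Shrinkage% = ((L_before - L_after) / L_before) * 100
Step 1: Shrinkage = 37 - 36.0 = 1.0 cm
Step 2: Shrinkage% = (1.0 / 37) * 100
Step 3: Shrinkage% = 0.027027 * 100 = 2.7027% ≈ 2.7%

2.7%


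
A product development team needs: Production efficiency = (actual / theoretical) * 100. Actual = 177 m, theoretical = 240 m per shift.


Formula: Efficiency% = (Actual output / Theoretical output) * 100
Efficiency% = (177 / 240) * 100
Efficiency% = 0.7375 * 100 = 73.75% ≈ 73.8%

73.8%


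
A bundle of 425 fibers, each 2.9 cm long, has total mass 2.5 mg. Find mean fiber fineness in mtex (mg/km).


Formula: fineness (mtex) = mass (mg) / total length (km) = (mass_mg / total_length_m) * 1000
Step 1: Convert fiber length: 2.9 cm = 0.029 m
Step 2: Total fiber length = 425 * 0.029 = 12.325 m
Step 3: Linear density = 2.5 mg / 12.325 m = 0.2028 mg/m
Step 4: fineness = 0.2028 * 1000 = 202.8 mtex

202.8 mtex


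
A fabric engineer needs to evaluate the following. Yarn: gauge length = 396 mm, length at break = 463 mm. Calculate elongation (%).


Formula: Elongation (%) = ((L_break - L0) / L0) * 100
Step 1: Extension = 463 - 396 = 67 mm
Step 2: Elongation = (67 / 396) * 100
Step 3: Elongation = 0.169192 * 100 = 16.9192% ≈ 16.9%

16.9%


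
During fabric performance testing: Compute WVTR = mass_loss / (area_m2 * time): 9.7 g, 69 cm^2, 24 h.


Formula: WVTR = mass_loss / (area * time)
Step 1: Convert area: 69 cm^2 = 0.0069 m^2
Step 2: WVTR = 9.7 g / (0.0069 m^2 * 24 h)
Step 3: WVTR = 9.7 / 0.1656 = 58.6 g/m^2/h

58.6 g/m^2/h


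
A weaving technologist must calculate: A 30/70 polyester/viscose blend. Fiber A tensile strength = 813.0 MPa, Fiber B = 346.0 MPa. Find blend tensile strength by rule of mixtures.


Formula: Blend property = (fraction_A * property_A) + (fraction_B * property_B)
Step 1: Contribution A = 30/100 * 813.0 MPa = 243.9 MPa
Step 2: Contribution B = 70/100 * 346.0 MPa = 242.2 MPa
Step 3: Blend tensile strength = 243.9 + 242.2 = 486.1 MPa

486.1 MPa


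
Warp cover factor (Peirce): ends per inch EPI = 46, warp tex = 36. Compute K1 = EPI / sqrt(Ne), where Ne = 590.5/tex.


Formula: K1 = EPI / sqrt(Ne), with Ne = 590.5 / tex_warp
Step 1: Ne = 590.5 / 36 = 16.403
Step 2: sqrt(Ne) = sqrt(16.403) = 4.0501
Step 3: K1 = 46 / 4.0501 = 11.4

11.4


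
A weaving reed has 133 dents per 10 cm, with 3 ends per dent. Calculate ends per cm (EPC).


Formula: EPC = (dents per 10 cm * ends per dent) / 10
Step 1: Total ends per 10 cm = 133 * 3 = 399
Step 2: EPC = 399 / 10 = 39.9 ends/cm

39.9 ends/cm


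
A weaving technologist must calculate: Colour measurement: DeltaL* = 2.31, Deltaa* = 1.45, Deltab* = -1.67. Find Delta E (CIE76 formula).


Formula: Delta E = sqrt(dL*^2 + da*^2 + db*^2)
Step 1: dL*^2 = 2.31^2 = 5.3361
Step 2: da*^2 = 1.45^2 = 2.1025
Step 3: db*^2 = (-1.67)^2 = 2.7889
Step 4: Sum = 5.3361 + 2.1025 + 2.7889 = 10.2275
Step 5: Delta E = sqrt(10.2275) = 3.2

3.2 Delta E


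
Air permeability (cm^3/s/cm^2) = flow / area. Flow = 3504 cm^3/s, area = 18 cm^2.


Formula: Air Permeability = Airflow / Test Area
AP = 3504 cm^3/s / 18 cm^2
AP = 194.7 cm^3/s/cm^2

194.7 cm^3/s/cm^2


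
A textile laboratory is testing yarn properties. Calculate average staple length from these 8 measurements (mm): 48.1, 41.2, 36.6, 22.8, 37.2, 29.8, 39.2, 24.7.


Formula: Mean = sum of lengths / count
Sum = 48.1 + 41.2 + 36.6 + 22.8 + 37.2 + 29.8 + 39.2 + 24.7
Sum = 279.6 mm
Mean = 279.6 / 8 = 34.95 mm

34.95 mm


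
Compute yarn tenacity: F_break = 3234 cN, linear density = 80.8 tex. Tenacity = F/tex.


Formula: Tenacity = Breaking force / Linear density
Tenacity = 3234 cN / 80.8 tex
Tenacity = 40.02 cN/tex

40.02 cN/tex


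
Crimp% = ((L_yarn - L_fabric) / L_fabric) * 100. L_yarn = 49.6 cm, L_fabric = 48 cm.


Formula: Crimp% = ((L_yarn - L_fabric) / L_fabric) * 100
Step 1: Extension = 49.6 - 48 = 1.6 cm
Step 2: Crimp% = (1.6 / 48) * 100
Step 3: Crimp% = 0.033333 * 100 = 3.3333% ≈ 3.3%

3.3%


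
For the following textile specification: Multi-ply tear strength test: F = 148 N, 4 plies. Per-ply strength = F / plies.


Formula: Per-ply strength = Total force / Number of plies
Per-ply = 148 N / 4
Per-ply = 37 N

37 N


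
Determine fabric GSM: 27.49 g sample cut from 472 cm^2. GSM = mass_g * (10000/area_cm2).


Formula: GSM = mass_g / area_m2
Step 1: Convert area: 472 cm^2 = 472 / 10000 = 0.0472 m^2
Step 2: GSM = 27.49 g / 0.0472 m^2 = 582.4 g/m^2

582.4 g/m^2


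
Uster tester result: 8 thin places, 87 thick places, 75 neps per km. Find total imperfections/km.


Formula: Total = thin places + thick places + neps
Total = 8 + 87 + 75
Total = 170 imperfections/km

170 imperfections/km


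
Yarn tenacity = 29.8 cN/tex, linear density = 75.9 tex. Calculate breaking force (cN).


Formula: Breaking force = Tenacity * Linear density
F = 29.8 cN/tex * 75.9 tex
F = 2261.82 cN

2261.82 cN


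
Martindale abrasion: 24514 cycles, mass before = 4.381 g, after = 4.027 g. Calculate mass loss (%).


Formula: Mass loss% = ((m_before - m_after) / m_before) * 100
Step 1: Mass loss = 4.381 - 4.027 = 0.354 g
Step 2: Ratio = 0.354 / 4.381 = 0.0808035
Step 3: Mass loss% = 0.0808035 * 100 = 8.08035% ≈ 8.08%

8.08%


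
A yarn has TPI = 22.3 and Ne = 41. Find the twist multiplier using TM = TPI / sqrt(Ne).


Formula: TM = TPI / sqrt(Ne)
Step 1: sqrt(Ne) = sqrt(41) = 6.4031
Step 2: TM = 22.3 / 6.4031 = 3.48

3.48 TM


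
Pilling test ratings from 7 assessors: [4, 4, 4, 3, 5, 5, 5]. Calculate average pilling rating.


Formula: Mean = sum / count
Sum = 4 + 4 + 4 + 3 + 5 + 5 + 5 = 30
Mean = 30 / 7 = 4.3

4.3


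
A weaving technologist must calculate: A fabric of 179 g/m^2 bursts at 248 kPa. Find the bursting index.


Formula: Bursting Index = Bursting Strength / Fabric GSM
BI = 248 kPa / 179 g/m^2
BI = 1.385 kPa/(g/m^2)

1.385 kPa/(g/m^2)


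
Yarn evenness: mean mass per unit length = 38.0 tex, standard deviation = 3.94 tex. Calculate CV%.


Formula: CV% = (standard deviation / mean) * 100
Step 1: Ratio = 3.94 / 38.0 = 0.103684
Step 2: CV% = 0.103684 * 100 = 10.3684% ≈ 10.4%

10.4%


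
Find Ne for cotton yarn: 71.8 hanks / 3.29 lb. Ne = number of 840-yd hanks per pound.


Formula: Ne = hanks / mass_lb
Substituting: Ne = 71.8 / 3.29
Ne = 21.8

21.8 Ne


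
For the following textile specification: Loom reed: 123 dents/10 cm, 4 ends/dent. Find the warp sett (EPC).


Formula: EPC = (dents per 10 cm * ends per dent) / 10
Step 1: Total ends per 10 cm = 123 * 4 = 492
Step 2: EPC = 492 / 10 = 49.2 ends/cm

49.2 ends/cm


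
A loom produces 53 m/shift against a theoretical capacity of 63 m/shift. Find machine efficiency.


Formula: Efficiency% = (Actual output / Theoretical output) * 100
Efficiency% = (53 / 63) * 100
Efficiency% = 0.84127 * 100 = 84.127% ≈ 84.1%

84.1%


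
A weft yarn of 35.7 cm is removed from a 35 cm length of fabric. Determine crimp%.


Formula: Crimp% = ((L_yarn - L_fabric) / L_fabric) * 100
Step 1: Extension = 35.7 - 35 = 0.7 cm
Step 2: Crimp% = (0.7 / 35) * 100
Step 3: Crimp% = 0.02 * 100 = 2.0%

2.0%


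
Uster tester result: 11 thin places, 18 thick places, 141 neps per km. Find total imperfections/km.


Formula: Total = thin places + thick places + neps
Total = 11 + 18 + 141
Total = 170 imperfections/km

170 imperfections/km


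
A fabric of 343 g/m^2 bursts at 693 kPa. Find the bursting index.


Formula: Bursting Index = Bursting Strength / Fabric GSM
BI = 693 kPa / 343 g/m^2
BI = 2.020 kPa/(g/m^2)

2.020 kPa/(g/m^2)


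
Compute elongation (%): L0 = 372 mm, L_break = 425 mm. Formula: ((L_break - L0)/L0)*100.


Formula: Elongation (%) = ((L_break - L0) / L0) * 100
Step 1: Extension = 425 - 372 = 53 mm
Step 2: Elongation = (53 / 372) * 100
Step 3: Elongation = 0.142473 * 100 = 14.2473% ≈ 14.2%

14.2%


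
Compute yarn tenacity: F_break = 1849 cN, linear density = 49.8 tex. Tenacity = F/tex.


Formula: Tenacity = Breaking force / Linear density
Tenacity = 1849 cN / 49.8 tex
Tenacity = 37.13 cN/tex

37.13 cN/tex


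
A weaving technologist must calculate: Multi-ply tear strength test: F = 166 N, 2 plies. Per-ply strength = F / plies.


Formula: Per-ply strength = Total force / Number of plies
Per-ply = 166 N / 2
Per-ply = 83 N

83 N


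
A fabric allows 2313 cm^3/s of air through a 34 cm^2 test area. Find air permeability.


Formula: Air Permeability = Airflow / Test Area
AP = 2313 cm^3/s / 34 cm^2
AP = 68.0 cm^3/s/cm^2

68.0 cm^3/s/cm^2


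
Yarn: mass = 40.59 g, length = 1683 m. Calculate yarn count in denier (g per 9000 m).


Formula: den = (mass_g / length_m) * 9000
Substituting: den = (40.59 / 1683) * 9000
Intermediate: 40.59 / 1683 = 0.02411765 g/m
den = 0.02411765 * 9000 = 217.1 denier

217.1 denier


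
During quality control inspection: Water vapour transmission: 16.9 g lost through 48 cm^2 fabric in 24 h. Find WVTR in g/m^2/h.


Formula: WVTR = mass_loss / (area * time)
Step 1: Convert area: 48 cm^2 = 0.0048 m^2
Step 2: WVTR = 16.9 g / (0.0048 m^2 * 24 h)
Step 3: WVTR = 16.9 / 0.1152 = 146.7 g/m^2/h

146.7 g/m^2/h


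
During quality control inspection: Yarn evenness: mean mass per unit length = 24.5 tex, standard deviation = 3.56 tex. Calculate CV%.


Formula: CV% = (standard deviation / mean) * 100
Step 1: Ratio = 3.56 / 24.5 = 0.145306
Step 2: CV% = 0.145306 * 100 = 14.5306% ≈ 14.5%

14.5%


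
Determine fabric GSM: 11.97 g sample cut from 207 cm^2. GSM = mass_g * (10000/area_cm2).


Formula: GSM = mass_g / area_m2
Step 1: Convert area: 207 cm^2 = 207 / 10000 = 0.0207 m^2
Step 2: GSM = 11.97 g / 0.0207 m^2 = 578.3 g/m^2

578.3 g/m^2


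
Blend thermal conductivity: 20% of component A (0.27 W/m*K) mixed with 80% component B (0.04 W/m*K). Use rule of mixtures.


Formula: Blend property = (fraction_A * property_A) + (fraction_B * property_B)
Step 1: Contribution A = 20/100 * 0.27 W/m*K = 0.054 W/m*K
Step 2: Contribution B = 80/100 * 0.04 W/m*K = 0.032 W/m*K
Step 3: Blend thermal conductivity = 0.054 + 0.032 = 0.086 W/m*K

0.086 W/m*K


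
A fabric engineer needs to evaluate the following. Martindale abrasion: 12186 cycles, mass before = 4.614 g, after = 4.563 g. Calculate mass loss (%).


Formula: Mass loss% = ((m_before - m_after) / m_before) * 100
Step 1: Mass loss = 4.614 - 4.563 = 0.051 g
Step 2: Ratio = 0.051 / 4.614 = 0.0110533
Step 3: Mass loss% = 0.0110533 * 100 = 1.10533% ≈ 1.11%

1.11%


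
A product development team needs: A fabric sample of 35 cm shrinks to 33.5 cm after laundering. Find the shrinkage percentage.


Formula: Shrinkage% = ((L_before - L_after) / L_before) * 100
Step 1: Shrinkage = 35 - 33.5 = 1.5 cm
Step 2: Shrinkage% = (1.5 / 35) * 100
Step 3: Shrinkage% = 0.042857 * 100 = 4.2857% ≈ 4.3%

4.3%


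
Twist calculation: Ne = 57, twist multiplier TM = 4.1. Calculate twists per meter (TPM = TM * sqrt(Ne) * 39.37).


Formula: TPM = TM * sqrt(Ne) * 39.37
Step 1: sqrt(Ne) = sqrt(57) = 7.5498
Step 2: TM * sqrt(Ne) = 4.1 * 7.5498 = 30.9542
Step 3: TPM = 30.9542 * 39.37 = 1219 twists/m

1219 twists/m


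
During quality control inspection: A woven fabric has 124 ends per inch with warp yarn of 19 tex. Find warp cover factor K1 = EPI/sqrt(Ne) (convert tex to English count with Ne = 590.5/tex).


Formula: K1 = EPI / sqrt(Ne), with Ne = 590.5 / tex_warp
Step 1: Ne = 590.5 / 19 = 31.079
Step 2: sqrt(Ne) = sqrt(31.079) = 5.5749
Step 3: K1 = 124 / 5.5749 = 22.2

22.2


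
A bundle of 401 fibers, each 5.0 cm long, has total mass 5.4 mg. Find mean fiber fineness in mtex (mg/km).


Formula: fineness (mtex) = mass (mg) / total length (km) = (mass_mg / total_length_m) * 1000
Step 1: Convert fiber length: 5.0 cm = 0.05 m
Step 2: Total fiber length = 401 * 0.05 = 20.05 m
Step 3: Linear density = 5.4 mg / 20.05 m = 0.2693 mg/m
Step 4: fineness = 0.2693 * 1000 = 269.3 mtex

269.3 mtex


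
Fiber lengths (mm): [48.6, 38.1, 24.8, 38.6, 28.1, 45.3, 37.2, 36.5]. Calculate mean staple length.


Formula: Mean = sum of lengths / count
Sum = 48.6 + 38.1 + 24.8 + 38.6 + 28.1 + 45.3 + 37.2 + 36.5
Sum = 297.2 mm
Mean = 297.2 / 8 = 37.15 mm

37.15 mm


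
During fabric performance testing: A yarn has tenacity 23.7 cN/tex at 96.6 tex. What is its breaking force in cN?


Formula: Breaking force = Tenacity * Linear density
F = 23.7 cN/tex * 96.6 tex
F = 2289.42 cN

2289.42 cN


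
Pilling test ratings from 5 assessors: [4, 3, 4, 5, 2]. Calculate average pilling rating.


Formula: Mean = sum / count
Sum = 4 + 3 + 4 + 5 + 2 = 18
Mean = 18 / 5 = 3.6

3.6


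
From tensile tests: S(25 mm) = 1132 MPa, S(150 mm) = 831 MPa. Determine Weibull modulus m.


Formula: m = ln(L1/L2) / ln(S2/S1)
Step 1: ln(L1/L2) = ln(25/150) = -1.79176
Step 2: S2/S1 = 831/1132 = 0.7341
Step 3: ln(S2/S1) = ln(0.7341) = -0.30911
Step 4: m = -1.79176 / -0.30911 = 5.80

5.80 (Weibull m)


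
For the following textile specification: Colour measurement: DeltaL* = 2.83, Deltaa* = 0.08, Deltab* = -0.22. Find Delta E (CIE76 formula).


Formula: Delta E = sqrt(dL*^2 + da*^2 + db*^2)
Step 1: dL*^2 = 2.83^2 = 8.0089
Step 2: da*^2 = 0.08^2 = 0.0064
Step 3: db*^2 = (-0.22)^2 = 0.0484
Step 4: Sum = 8.0089 + 0.0064 + 0.0484 = 8.0637
Step 5: Delta E = sqrt(8.0637) = 2.84

2.84 Delta E


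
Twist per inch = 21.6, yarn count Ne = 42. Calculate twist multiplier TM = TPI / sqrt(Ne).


Formula: TM = TPI / sqrt(Ne)
Step 1: sqrt(Ne) = sqrt(42) = 6.4807
Step 2: TM = 21.6 / 6.4807 = 3.33

3.33 TM


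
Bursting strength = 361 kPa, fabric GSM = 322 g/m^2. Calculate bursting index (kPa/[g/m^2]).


Formula: Bursting Index = Bursting Strength / Fabric GSM
BI = 361 kPa / 322 g/m^2
BI = 1.121 kPa/(g/m^2)

1.121 kPa/(g/m^2)


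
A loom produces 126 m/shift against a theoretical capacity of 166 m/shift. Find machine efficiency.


Formula: Efficiency% = (Actual output / Theoretical output) * 100
Efficiency% = (126 / 166) * 100
Efficiency% = 0.759036 * 100 = 75.9036% ≈ 75.9%

75.9%


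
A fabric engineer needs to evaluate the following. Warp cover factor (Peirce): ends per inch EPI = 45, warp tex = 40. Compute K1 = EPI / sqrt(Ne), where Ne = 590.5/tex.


Formula: K1 = EPI / sqrt(Ne), with Ne = 590.5 / tex_warp
Step 1: Ne = 590.5 / 40 = 14.763
Step 2: sqrt(Ne) = sqrt(14.763) = 3.8423
Step 3: K1 = 45 / 3.8423 = 11.7

11.7


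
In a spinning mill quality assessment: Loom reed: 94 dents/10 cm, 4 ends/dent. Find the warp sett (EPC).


Formula: EPC = (dents per 10 cm * ends per dent) / 10
Step 1: Total ends per 10 cm = 94 * 4 = 376
Step 2: EPC = 376 / 10 = 37.6 ends/cm

37.6 ends/cm


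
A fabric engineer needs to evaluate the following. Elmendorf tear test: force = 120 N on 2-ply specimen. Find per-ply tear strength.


Formula: Per-ply strength = Total force / Number of plies
Per-ply = 120 N / 2
Per-ply = 60 N

60 N


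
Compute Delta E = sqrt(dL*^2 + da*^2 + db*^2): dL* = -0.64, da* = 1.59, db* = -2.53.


Formula: Delta E = sqrt(dL*^2 + da*^2 + db*^2)
Step 1: dL*^2 = (-0.64)^2 = 0.4096
Step 2: da*^2 = 1.59^2 = 2.5281
Step 3: db*^2 = (-2.53)^2 = 6.4009
Step 4: Sum = 0.4096 + 2.5281 + 6.4009 = 9.3386
Step 5: Delta E = sqrt(9.3386) = 3.06

3.06 Delta E


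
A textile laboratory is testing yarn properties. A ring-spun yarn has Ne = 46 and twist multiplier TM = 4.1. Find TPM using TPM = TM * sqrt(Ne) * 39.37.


Formula: TPM = TM * sqrt(Ne) * 39.37
Step 1: sqrt(Ne) = sqrt(46) = 6.7823
Step 2: TM * sqrt(Ne) = 4.1 * 6.7823 = 27.8074
Step 3: TPM = 27.8074 * 39.37 = 1095 twists/m

1095 twists/m


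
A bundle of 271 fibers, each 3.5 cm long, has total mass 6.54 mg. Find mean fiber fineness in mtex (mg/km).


Formula: fineness (mtex) = mass (mg) / total length (km) = (mass_mg / total_length_m) * 1000
Step 1: Convert fiber length: 3.5 cm = 0.035 m
Step 2: Total fiber length = 271 * 0.035 = 9.485 m
Step 3: Linear density = 6.54 mg / 9.485 m = 0.6895 mg/m
Step 4: fineness = 0.6895 * 1000 = 689.5 mtex

689.5 mtex


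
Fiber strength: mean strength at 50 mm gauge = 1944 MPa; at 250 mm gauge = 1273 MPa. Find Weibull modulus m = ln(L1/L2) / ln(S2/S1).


Formula: m = ln(L1/L2) / ln(S2/S1)
Step 1: ln(L1/L2) = ln(50/250) = -1.60944
Step 2: S2/S1 = 1273/1944 = 0.65484
Step 3: ln(S2/S1) = ln(0.65484) = -0.42336
Step 4: m = -1.60944 / -0.42336 = 3.80

3.80 (Weibull m)


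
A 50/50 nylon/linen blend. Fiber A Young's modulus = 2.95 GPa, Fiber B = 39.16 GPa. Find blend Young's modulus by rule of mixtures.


Formula: Blend property = (fraction_A * property_A) + (fraction_B * property_B)
Step 1: Contribution A = 50/100 * 2.95 GPa = 1.475 GPa
Step 2: Contribution B = 50/100 * 39.16 GPa = 19.58 GPa
Step 3: Blend Young's modulus = 1.475 + 19.58 = 21.055 GPa

21.055 GPa


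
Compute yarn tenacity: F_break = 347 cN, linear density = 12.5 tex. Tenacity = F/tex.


Formula: Tenacity = Breaking force / Linear density
Tenacity = 347 cN / 12.5 tex
Tenacity = 27.76 cN/tex

27.76 cN/tex


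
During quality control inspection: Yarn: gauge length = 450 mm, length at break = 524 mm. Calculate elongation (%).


Formula: Elongation (%) = ((L_break - L0) / L0) * 100
Step 1: Extension = 524 - 450 = 74 mm
Step 2: Elongation = (74 / 450) * 100
Step 3: Elongation = 0.164444 * 100 = 16.4444% ≈ 16.4%

16.4%


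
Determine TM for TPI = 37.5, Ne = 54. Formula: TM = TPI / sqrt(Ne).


Formula: TM = TPI / sqrt(Ne)
Step 1: sqrt(Ne) = sqrt(54) = 7.3485
Step 2: TM = 37.5 / 7.3485 = 5.10

5.10 TM


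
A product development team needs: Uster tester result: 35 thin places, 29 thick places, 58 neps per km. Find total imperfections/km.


Formula: Total = thin places + thick places + neps
Total = 35 + 29 + 58
Total = 122 imperfections/km

122 imperfections/km


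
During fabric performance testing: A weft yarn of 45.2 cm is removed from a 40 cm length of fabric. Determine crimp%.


Formula: Crimp% = ((L_yarn - L_fabric) / L_fabric) * 100
Step 1: Extension = 45.2 - 40 = 5.2 cm
Step 2: Crimp% = (5.2 / 40) * 100
Step 3: Crimp% = 0.13 * 100 = 13.0%

13.0%


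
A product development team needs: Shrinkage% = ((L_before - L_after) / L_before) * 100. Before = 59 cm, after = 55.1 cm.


Formula: Shrinkage% = ((L_before - L_after) / L_before) * 100
Step 1: Shrinkage = 59 - 55.1 = 3.9 cm
Step 2: Shrinkage% = (3.9 / 59) * 100
Step 3: Shrinkage% = 0.066102 * 100 = 6.6102% ≈ 6.6%

6.6%


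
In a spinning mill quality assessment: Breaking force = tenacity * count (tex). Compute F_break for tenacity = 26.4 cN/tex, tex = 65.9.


Formula: Breaking force = Tenacity * Linear density
F = 26.4 cN/tex * 65.9 tex
F = 1739.76 cN

1739.76 cN


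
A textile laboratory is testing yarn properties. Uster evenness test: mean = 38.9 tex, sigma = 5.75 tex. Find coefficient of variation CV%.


Formula: CV% = (standard deviation / mean) * 100
Step 1: Ratio = 5.75 / 38.9 = 0.147815
Step 2: CV% = 0.147815 * 100 = 14.7815% ≈ 14.8%

14.8%


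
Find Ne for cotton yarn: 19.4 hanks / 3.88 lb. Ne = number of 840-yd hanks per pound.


Formula: Ne = hanks / mass_lb
Substituting: Ne = 19.4 / 3.88
Ne = 5.0

5.0 Ne


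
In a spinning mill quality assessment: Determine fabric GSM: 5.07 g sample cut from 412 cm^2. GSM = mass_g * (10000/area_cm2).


Formula: GSM = mass_g / area_m2
Step 1: Convert area: 412 cm^2 = 412 / 10000 = 0.0412 m^2
Step 2: GSM = 5.07 g / 0.0412 m^2 = 123.1 g/m^2

123.1 g/m^2


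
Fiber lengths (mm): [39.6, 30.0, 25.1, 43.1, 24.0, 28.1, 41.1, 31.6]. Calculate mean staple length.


Formula: Mean = sum of lengths / count
Sum = 39.6 + 30.0 + 25.1 + 43.1 + 24.0 + 28.1 + 41.1 + 31.6
Sum = 262.6 mm
Mean = 262.6 / 8 = 32.83 mm

32.83 mm


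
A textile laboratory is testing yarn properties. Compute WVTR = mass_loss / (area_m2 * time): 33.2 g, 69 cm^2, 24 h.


Formula: WVTR = mass_loss / (area * time)
Step 1: Convert area: 69 cm^2 = 0.0069 m^2
Step 2: WVTR = 33.2 g / (0.0069 m^2 * 24 h)
Step 3: WVTR = 33.2 / 0.1656 = 200.5 g/m^2/h

200.5 g/m^2/h


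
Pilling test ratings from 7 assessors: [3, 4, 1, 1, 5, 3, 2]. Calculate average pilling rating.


Formula: Mean = sum / count
Sum = 3 + 4 + 1 + 1 + 5 + 3 + 2 = 19
Mean = 19 / 7 = 2.7

2.7


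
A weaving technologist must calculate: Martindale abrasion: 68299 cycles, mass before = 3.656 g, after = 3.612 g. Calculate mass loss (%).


Formula: Mass loss% = ((m_before - m_after) / m_before) * 100
Step 1: Mass loss = 3.656 - 3.612 = 0.044 g
Step 2: Ratio = 0.044 / 3.656 = 0.012035
Step 3: Mass loss% = 0.012035 * 100 = 1.2035% ≈ 1.20%

1.20%


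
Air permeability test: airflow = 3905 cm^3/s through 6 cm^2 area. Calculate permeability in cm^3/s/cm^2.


Formula: Air Permeability = Airflow / Test Area
AP = 3905 cm^3/s / 6 cm^2
AP = 650.8 cm^3/s/cm^2

650.8 cm^3/s/cm^2


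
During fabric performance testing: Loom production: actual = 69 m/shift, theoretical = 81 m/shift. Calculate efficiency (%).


Formula: Efficiency% = (Actual output / Theoretical output) * 100
Efficiency% = (69 / 81) * 100
Efficiency% = 0.851852 * 100 = 85.1852% ≈ 85.2%

85.2%


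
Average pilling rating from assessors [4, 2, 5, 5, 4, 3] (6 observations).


Formula: Mean = sum / count
Sum = 4 + 2 + 5 + 5 + 4 + 3 = 23
Mean = 23 / 6 = 3.8

3.8


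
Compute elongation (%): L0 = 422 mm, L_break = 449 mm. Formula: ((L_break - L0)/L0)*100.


Formula: Elongation (%) = ((L_break - L0) / L0) * 100
Step 1: Extension = 449 - 422 = 27 mm
Step 2: Elongation = (27 / 422) * 100
Step 3: Elongation = 0.063981 * 100 = 6.3981% ≈ 6.4%

6.4%


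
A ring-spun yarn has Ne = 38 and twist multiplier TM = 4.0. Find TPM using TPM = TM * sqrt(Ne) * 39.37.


Formula: TPM = TM * sqrt(Ne) * 39.37
Step 1: sqrt(Ne) = sqrt(38) = 6.1644
Step 2: TM * sqrt(Ne) = 4.0 * 6.1644 = 24.6576
Step 3: TPM = 24.6576 * 39.37 = 971 twists/m

971 twists/m


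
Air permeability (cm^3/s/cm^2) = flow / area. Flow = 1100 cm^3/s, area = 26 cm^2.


Formula: Air Permeability = Airflow / Test Area
AP = 1100 cm^3/s / 26 cm^2
AP = 42.3 cm^3/s/cm^2

42.3 cm^3/s/cm^2


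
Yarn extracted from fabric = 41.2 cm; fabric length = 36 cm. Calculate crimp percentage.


Formula: Crimp% = ((L_yarn - L_fabric) / L_fabric) * 100
Step 1: Extension = 41.2 - 36 = 5.2 cm
Step 2: Crimp% = (5.2 / 36) * 100
Step 3: Crimp% = 0.144444 * 100 = 14.4444% ≈ 14.4%

14.4%


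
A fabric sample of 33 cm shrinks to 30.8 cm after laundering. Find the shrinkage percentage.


Formula: Shrinkage% = ((L_before - L_after) / L_before) * 100
Step 1: Shrinkage = 33 - 30.8 = 2.2 cm
Step 2: Shrinkage% = (2.2 / 33) * 100
Step 3: Shrinkage% = 0.066667 * 100 = 6.6667% ≈ 6.7%

6.7%


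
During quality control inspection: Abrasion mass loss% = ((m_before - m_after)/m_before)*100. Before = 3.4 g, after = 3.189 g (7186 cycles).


Formula: Mass loss% = ((m_before - m_after) / m_before) * 100
Step 1: Mass loss = 3.4 - 3.189 = 0.211 g
Step 2: Ratio = 0.211 / 3.4 = 0.0620588
Step 3: Mass loss% = 0.0620588 * 100 = 6.20588% ≈ 6.21%

6.21%


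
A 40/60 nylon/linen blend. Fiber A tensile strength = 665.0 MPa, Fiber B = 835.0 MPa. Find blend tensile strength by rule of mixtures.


Formula: Blend property = (fraction_A * property_A) + (fraction_B * property_B)
Step 1: Contribution A = 40/100 * 665.0 MPa = 266.0 MPa
Step 2: Contribution B = 60/100 * 835.0 MPa = 501.0 MPa
Step 3: Blend tensile strength = 266.0 + 501.0 = 767.0 MPa

767.0 MPa


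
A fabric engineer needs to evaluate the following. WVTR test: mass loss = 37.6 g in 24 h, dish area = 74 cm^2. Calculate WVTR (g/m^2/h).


Formula: WVTR = mass_loss / (area * time)
Step 1: Convert area: 74 cm^2 = 0.0074 m^2
Step 2: WVTR = 37.6 g / (0.0074 m^2 * 24 h)
Step 3: WVTR = 37.6 / 0.1776 = 211.7 g/m^2/h

211.7 g/m^2/h


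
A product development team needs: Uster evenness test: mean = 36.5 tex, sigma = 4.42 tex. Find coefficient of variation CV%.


Formula: CV% = (standard deviation / mean) * 100
Step 1: Ratio = 4.42 / 36.5 = 0.121096
Step 2: CV% = 0.121096 * 100 = 12.1096% ≈ 12.1%

12.1%


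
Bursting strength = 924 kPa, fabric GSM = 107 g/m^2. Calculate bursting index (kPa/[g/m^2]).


Formula: Bursting Index = Bursting Strength / Fabric GSM
BI = 924 kPa / 107 g/m^2
BI = 8.636 kPa/(g/m^2)

8.636 kPa/(g/m^2)


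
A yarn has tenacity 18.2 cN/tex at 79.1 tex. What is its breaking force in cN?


Formula: Breaking force = Tenacity * Linear density
F = 18.2 cN/tex * 79.1 tex
F = 1439.62 cN

1439.62 cN


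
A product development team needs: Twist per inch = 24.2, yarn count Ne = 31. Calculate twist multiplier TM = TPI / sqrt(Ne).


Formula: TM = TPI / sqrt(Ne)
Step 1: sqrt(Ne) = sqrt(31) = 5.5678
Step 2: TM = 24.2 / 5.5678 = 4.35

4.35 TM


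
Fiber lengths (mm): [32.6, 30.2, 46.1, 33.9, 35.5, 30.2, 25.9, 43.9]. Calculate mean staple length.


Formula: Mean = sum of lengths / count
Sum = 32.6 + 30.2 + 46.1 + 33.9 + 35.5 + 30.2 + 25.9 + 43.9
Sum = 278.3 mm
Mean = 278.3 / 8 = 34.79 mm

34.79 mm


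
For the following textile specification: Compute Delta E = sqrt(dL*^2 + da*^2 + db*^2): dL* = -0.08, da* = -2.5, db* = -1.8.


Formula: Delta E = sqrt(dL*^2 + da*^2 + db*^2)
Step 1: dL*^2 = (-0.08)^2 = 0.0064
Step 2: da*^2 = (-2.5)^2 = 6.25
Step 3: db*^2 = (-1.8)^2 = 3.24
Step 4: Sum = 0.0064 + 6.25 + 3.24 = 9.4964
Step 5: Delta E = sqrt(9.4964) = 3.08

3.08 Delta E


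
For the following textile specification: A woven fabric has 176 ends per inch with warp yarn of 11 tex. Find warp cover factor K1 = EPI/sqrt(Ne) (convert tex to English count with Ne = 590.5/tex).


Formula: K1 = EPI / sqrt(Ne), with Ne = 590.5 / tex_warp
Step 1: Ne = 590.5 / 11 = 53.682
Step 2: sqrt(Ne) = sqrt(53.682) = 7.3268
Step 3: K1 = 176 / 7.3268 = 24.0

24.0


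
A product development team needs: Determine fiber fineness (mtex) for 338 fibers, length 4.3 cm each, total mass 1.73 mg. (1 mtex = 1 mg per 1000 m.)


Formula: fineness (mtex) = mass (mg) / total length (km) = (mass_mg / total_length_m) * 1000
Step 1: Convert fiber length: 4.3 cm = 0.043 m
Step 2: Total fiber length = 338 * 0.043 = 14.534 m
Step 3: Linear density = 1.73 mg / 14.534 m = 0.1190 mg/m
Step 4: fineness = 0.1190 * 1000 = 119.0 mtex

119.0 mtex


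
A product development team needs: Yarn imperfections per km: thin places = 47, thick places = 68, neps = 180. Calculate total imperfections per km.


Formula: Total = thin places + thick places + neps
Total = 47 + 68 + 180
Total = 295 imperfections/km

295 imperfections/km


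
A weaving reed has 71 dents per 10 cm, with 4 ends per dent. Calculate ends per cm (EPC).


Formula: EPC = (dents per 10 cm * ends per dent) / 10
Step 1: Total ends per 10 cm = 71 * 4 = 284
Step 2: EPC = 284 / 10 = 28.4 ends/cm

28.4 ends/cm


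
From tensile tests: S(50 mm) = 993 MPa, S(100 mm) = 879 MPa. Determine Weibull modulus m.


Formula: m = ln(L1/L2) / ln(S2/S1)
Step 1: ln(L1/L2) = ln(50/100) = -0.69315
Step 2: S2/S1 = 879/993 = 0.8852
Step 3: ln(S2/S1) = ln(0.8852) = -0.12194
Step 4: m = -0.69315 / -0.12194 = 5.68

5.68 (Weibull m)


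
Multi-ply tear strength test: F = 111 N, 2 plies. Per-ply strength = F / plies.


Formula: Per-ply strength = Total force / Number of plies
Per-ply = 111 N / 2
Per-ply = 55.5 N

55.5 N


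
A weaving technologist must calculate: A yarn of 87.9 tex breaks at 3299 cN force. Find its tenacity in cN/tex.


Formula: Tenacity = Breaking force / Linear density
Tenacity = 3299 cN / 87.9 tex
Tenacity = 37.53 cN/tex

37.53 cN/tex


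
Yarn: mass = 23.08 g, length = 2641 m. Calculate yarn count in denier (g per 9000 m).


Formula: den = (mass_g / length_m) * 9000
Substituting: den = (23.08 / 2641) * 9000
Intermediate: 23.08 / 2641 = 0.00873911 g/m
den = 0.00873911 * 9000 = 78.7 denier

78.7 denier


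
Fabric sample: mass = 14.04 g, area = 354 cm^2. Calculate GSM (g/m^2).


Formula: GSM = mass_g / area_m2
Step 1: Convert area: 354 cm^2 = 354 / 10000 = 0.0354 m^2
Step 2: GSM = 14.04 g / 0.0354 m^2 = 396.6 g/m^2

396.6 g/m^2


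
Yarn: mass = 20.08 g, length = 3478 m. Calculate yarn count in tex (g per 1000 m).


Formula: Tex = (mass_g / length_m) * 1000
Substituting: Tex = (20.08 / 3478) * 1000
Intermediate: 20.08 / 3478 = 0.00577343 g/m
Tex = 0.00577343 * 1000 = 5.77 tex

5.77 tex


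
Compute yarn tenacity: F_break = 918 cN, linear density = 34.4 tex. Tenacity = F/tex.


Formula: Tenacity = Breaking force / Linear density
Tenacity = 918 cN / 34.4 tex
Tenacity = 26.69 cN/tex

26.69 cN/tex


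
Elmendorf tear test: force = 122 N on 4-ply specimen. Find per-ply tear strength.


Formula: Per-ply strength = Total force / Number of plies
Per-ply = 122 N / 4
Per-ply = 30.5 N

30.5 N


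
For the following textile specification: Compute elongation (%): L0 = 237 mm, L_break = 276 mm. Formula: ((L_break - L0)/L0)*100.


Formula: Elongation (%) = ((L_break - L0) / L0) * 100
Step 1: Extension = 276 - 237 = 39 mm
Step 2: Elongation = (39 / 237) * 100
Step 3: Elongation = 0.164557 * 100 = 16.4557% ≈ 16.5%

16.5%


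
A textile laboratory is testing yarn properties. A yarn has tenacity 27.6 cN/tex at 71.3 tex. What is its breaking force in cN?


Formula: Breaking force = Tenacity * Linear density
F = 27.6 cN/tex * 71.3 tex
F = 1967.88 cN

1967.88 cN


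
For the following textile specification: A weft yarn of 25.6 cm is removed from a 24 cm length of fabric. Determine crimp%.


Formula: Crimp% = ((L_yarn - L_fabric) / L_fabric) * 100
Step 1: Extension = 25.6 - 24 = 1.6 cm
Step 2: Crimp% = (1.6 / 24) * 100
Step 3: Crimp% = 0.066667 * 100 = 6.6667% ≈ 6.7%

6.7%


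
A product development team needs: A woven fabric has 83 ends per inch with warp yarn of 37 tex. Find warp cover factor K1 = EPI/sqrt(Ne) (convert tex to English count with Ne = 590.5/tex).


Formula: K1 = EPI / sqrt(Ne), with Ne = 590.5 / tex_warp
Step 1: Ne = 590.5 / 37 = 15.959
Step 2: sqrt(Ne) = sqrt(15.959) = 3.9949
Step 3: K1 = 83 / 3.9949 = 20.8

20.8


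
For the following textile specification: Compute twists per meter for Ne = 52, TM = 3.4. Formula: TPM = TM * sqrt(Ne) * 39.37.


Formula: TPM = TM * sqrt(Ne) * 39.37
Step 1: sqrt(Ne) = sqrt(52) = 7.2111
Step 2: TM * sqrt(Ne) = 3.4 * 7.2111 = 24.5177
Step 3: TPM = 24.5177 * 39.37 = 965 twists/m

965 twists/m


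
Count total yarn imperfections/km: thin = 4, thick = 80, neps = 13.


Formula: Total = thin places + thick places + neps
Total = 4 + 80 + 13
Total = 97 imperfections/km

97 imperfections/km


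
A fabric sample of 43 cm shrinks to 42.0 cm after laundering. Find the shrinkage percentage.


Formula: Shrinkage% = ((L_before - L_after) / L_before) * 100
Step 1: Shrinkage = 43 - 42.0 = 1.0 cm
Step 2: Shrinkage% = (1.0 / 43) * 100
Step 3: Shrinkage% = 0.023256 * 100 = 2.3256% ≈ 2.3%

2.3%


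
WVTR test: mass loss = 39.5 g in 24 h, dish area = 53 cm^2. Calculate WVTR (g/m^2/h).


Formula: WVTR = mass_loss / (area * time)
Step 1: Convert area: 53 cm^2 = 0.0053 m^2
Step 2: WVTR = 39.5 g / (0.0053 m^2 * 24 h)
Step 3: WVTR = 39.5 / 0.1272 = 310.5 g/m^2/h

310.5 g/m^2/h


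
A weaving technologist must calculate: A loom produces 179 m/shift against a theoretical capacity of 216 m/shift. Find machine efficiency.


Formula: Efficiency% = (Actual output / Theoretical output) * 100
Efficiency% = (179 / 216) * 100
Efficiency% = 0.828704 * 100 = 82.8704% ≈ 82.9%

82.9%


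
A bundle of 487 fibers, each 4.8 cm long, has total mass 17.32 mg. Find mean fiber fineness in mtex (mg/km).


Formula: fineness (mtex) = mass (mg) / total length (km) = (mass_mg / total_length_m) * 1000
Step 1: Convert fiber length: 4.8 cm = 0.048 m
Step 2: Total fiber length = 487 * 0.048 = 23.376 m
Step 3: Linear density = 17.32 mg / 23.376 m = 0.7409 mg/m
Step 4: fineness = 0.7409 * 1000 = 740.9 mtex

740.9 mtex
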